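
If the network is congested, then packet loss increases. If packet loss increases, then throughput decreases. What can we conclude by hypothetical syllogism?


Hypothetical syllogism: P → Q, Q → R ⊢ P → R
Premise 1: the network is congested → packet loss increases
Premise 2: packet loss increases → throughput decreases
Chain the implications: the middle term (packet loss increases) links the two.
Conclusion: If the network is congested, then throughput decreases.

If the network is congested, then throughput decreases.


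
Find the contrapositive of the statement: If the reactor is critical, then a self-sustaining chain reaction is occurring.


Original: If the reactor is critical, then a self-sustaining chain reaction is occurring
Contrapositive: If ¬Q, then ¬P
Negate Q: not (a self-sustaining chain reaction is occurring)
Negate P: not (the reactor is critical)

If not (a self-sustaining chain reaction is occurring), then not (the reactor is critical).


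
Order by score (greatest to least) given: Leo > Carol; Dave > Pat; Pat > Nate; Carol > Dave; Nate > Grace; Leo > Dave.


Constraints: Leo > Carol; Dave > Pat; Pat > Nate; Carol > Dave; Nate > Grace; Leo > Dave
Method: at each step, the next-highest is the one remaining person who never appears on the smaller side of a constraint between remaining people.
  Step 1: remaining {Carol, Leo, Pat, Dave, Grace, Nate}; on the smaller side: {Carol, Pat, Dave, Grace, Nate} → Leo is next (Leo > Carol; Leo > Dave).
  Step 2: remaining {Carol, Pat, Dave, Grace, Nate}; on the smaller side: {Pat, Dave, Grace, Nate} → Carol is next (Carol > Dave).
  Step 3: remaining {Pat, Dave, Grace, Nate}; on the smaller side: {Pat, Grace, Nate} → Dave is next (Dave > Pat).
  Step 4: remaining {Pat, Grace, Nate}; on the smaller side: {Grace, Nate} → Pat is next (Pat > Nate).
  Step 5: remaining {Grace, Nate}; on the smaller side: {Grace} → Nate is next (Nate > Grace).
  Step 6: only Grace remains → lowest.
Final ranking (highest to lowest):

Leo > Carol > Dave > Pat > Nate > Grace


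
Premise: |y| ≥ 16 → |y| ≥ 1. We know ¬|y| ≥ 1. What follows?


Modus tollens: P → Q, ¬Q ⊢ ¬P
P: |y| ≥ 16
Q: |y| ≥ 1
We have P → Q and Q is false.
By modus tollens, P must be false.

It is not the case that |y| ≥ 16


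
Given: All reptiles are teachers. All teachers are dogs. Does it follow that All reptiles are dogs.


Premise 1: All reptiles are teachers.
Premise 2: All teachers are dogs.
Conclusion: All reptiles are dogs.
Barbara syllogism (AAA-1): All A are B, All B are C → All A are C.
Middle term (teachers) distributed in premise 2.

Valid


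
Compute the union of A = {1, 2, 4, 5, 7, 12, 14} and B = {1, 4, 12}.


A = {1, 2, 4, 5, 7, 12, 14}
B = {1, 4, 12}
Operation: union
All elements combined: 1, 2, 4, 5, 7, 12, 14

{1, 2, 4, 5, 7, 12, 14}


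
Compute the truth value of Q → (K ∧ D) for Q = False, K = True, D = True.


Q = False, K = True, D = True
Step 1: K ∧ D = True AND True = True
Step 2: Q → (True): false only when Q=True and consequent=False.
Result: True

True


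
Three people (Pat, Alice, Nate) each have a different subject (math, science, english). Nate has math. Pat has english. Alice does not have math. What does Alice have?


From clues:
  Nate → math
  Pat → english
By elimination, Alice gets the remaining.

science


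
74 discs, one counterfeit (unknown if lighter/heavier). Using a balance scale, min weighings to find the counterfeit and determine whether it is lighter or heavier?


Let n = 74. 148 possibilities (n discs × lighter/heavier); each weighing has 3 outcomes.
Bound for k weighings: say the first weighing puts j discs on each pan. If it tips, the 2j weighed discs remain suspects (each with a known direction) and k-1 weighings give 3^(k-1) outcomes; 3^(k-1) is odd, so 2j ≤ 3^(k-1) - 1. If it balances, the n - 2j unweighed discs remain with direction unknown: 2(n - 2j) ≤ 3^(k-1) - 1 by the same parity argument. Adding, n ≤ (3^(k-1) - 1) + (3^(k-1) - 1)/2 = (3^k - 3)/2, and the classical three-group strategy achieves this (3 discs in 2 weighings, 12 in 3, 39 in 4, 120 in 5).
So we need the smallest k with (3^k - 3)/2 ≥ 74.
k = 4: (3^4 - 3)/2 = 39 < 74 ✗
k = 5: (3^5 - 3)/2 = 120 ≥ 74 ✓

5


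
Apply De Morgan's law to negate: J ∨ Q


De Morgan's law: ¬(P ∨ Q) ≡ ¬P ∧ ¬Q
¬(J ∨ Q) = ¬J ∧ ¬Q

¬J ∧ ¬Q


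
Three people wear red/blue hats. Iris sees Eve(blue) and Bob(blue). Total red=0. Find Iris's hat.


Total red = 0, seen red = 0
Own red = 0 - 0 = 0
Iris's hat is blue.

blue


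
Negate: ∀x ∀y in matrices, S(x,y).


Original: ∀x ∀y S(x,y)
Rule: ¬∀→∃, ¬∃→∀, negate predicate.
Negation: ∃x ∃y ¬S(x,y)

∃x ∃y ¬S(x,y)


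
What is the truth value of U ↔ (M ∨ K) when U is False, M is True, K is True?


U = False, M = True, K = True
Step 1: M ∨ K = True OR True = True
Step 2: U ↔ (True): true when both sides have same truth value.
Result: False ↔ True = False

False


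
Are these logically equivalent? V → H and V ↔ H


Expression 1: V → H
Expression 2: V ↔ H
Truth table (V H | Expr1 Expr2):
  T T |   T     T
  T F |   F     F
  F T |   T     F   ← differ
  F F |   T     T
Counterexample: V=F, H=T gives Expr1 = T but Expr2 = F, so the expressions are NOT logically equivalent.

No


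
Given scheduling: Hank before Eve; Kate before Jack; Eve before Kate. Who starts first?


Constraints: Hank before Eve; Kate before Jack; Eve before Kate
The first task can have nothing scheduled before it, so it must never appear on the right of a 'before'.
Tasks appearing after some 'before': Eve, Jack, Kate.
The only task not in that list is Hank → it is first.

Hank


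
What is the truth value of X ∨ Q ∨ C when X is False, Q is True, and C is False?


X = False, Q = True, C = False
Step 1: X ∨ Q = False OR True = True
Step 2: True ∨ C = True OR False = True
OR is true when at least one operand is true.

True


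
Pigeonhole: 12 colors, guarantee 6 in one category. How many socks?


Pigeonhole: to guarantee k in one of n categories, need (k-1)×n + 1.
k = 6, n = 12
Minimum = (6-1) × 12 + 1 = 5 × 12 + 1

61


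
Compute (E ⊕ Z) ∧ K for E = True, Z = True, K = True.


E = True, Z = True, K = True
Step 1: E ⊕ Z = True XOR True = False
Step 2: False ∧ K = False AND True = False
XOR true when exactly one of E,Z is true; then AND with K.

False


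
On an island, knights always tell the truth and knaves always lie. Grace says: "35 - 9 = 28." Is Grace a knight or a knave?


Statement: "35 - 9 = 28."
Actual: 35 - 9 = 26
Claimed: 28
Statement is FALSE → Grace lies → Knave

Knave


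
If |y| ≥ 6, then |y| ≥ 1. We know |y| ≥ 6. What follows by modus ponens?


Modus ponens: P → Q, P ⊢ Q
P: |y| ≥ 6
Q: |y| ≥ 1
We have P → Q and P is true.
By modus ponens, Q must be true.

|y| ≥ 1


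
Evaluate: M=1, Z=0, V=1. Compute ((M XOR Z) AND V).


M XOR Z = 1^0 = 1
1 AND 1 = 1

1


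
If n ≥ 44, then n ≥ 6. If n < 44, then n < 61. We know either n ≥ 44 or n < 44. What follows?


Constructive dilemma: (P → Q) ∧ (R → S), P ∨ R ⊢ Q ∨ S
Premise 1: n ≥ 44 → n ≥ 6
Premise 2: n < 44 → n < 61
Premise 3: n ≥ 44 ∨ n < 44
Case 1: Assuming n ≥ 44, then by Premise 1, n ≥ 6.
Case 2: Assuming n < 44, then by Premise 2, n < 61.
Since one of n ≥ 44 or n < 44 must hold, we get n ≥ 6 or n < 61.

n ≥ 6 or n < 61.


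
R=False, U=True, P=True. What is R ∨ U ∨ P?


R = False, U = True, P = True
Expression: R ∨ U ∨ P
Step 1: R ∨ U = False OR True = True
Step 2: (True) ∨ P = True OR True = True

True


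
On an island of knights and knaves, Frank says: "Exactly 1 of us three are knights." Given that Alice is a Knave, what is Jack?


Frank claims exactly 1 knights among Frank, Alice, Jack.
Given: Alice is a Knave.

Case 1: Frank is a Knight (tells truth)
  Then exactly 1 of the three are knights.
  Counting Frank, Alice: 1 knight(s) so far. Need 0 more → Jack = Knave.
Case 2: Frank is a Knave (lies)
  Then the count is NOT 1.
  If Jack = Knight, count = 1 = 1 → claim would be true, contradicts lie.
  If Jack = Knave, count = 0 ≠ 1 → lie confirmed ✓

Jack is a Knave.

Knave


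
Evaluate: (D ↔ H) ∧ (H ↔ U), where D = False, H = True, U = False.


D = False, H = True, U = False
Step 1: D ↔ H is true when D and H have the same value. Result: False
Step 2: H ↔ U is true when H and U have the same value. Result: False
Step 3: False ∧ False = False

False


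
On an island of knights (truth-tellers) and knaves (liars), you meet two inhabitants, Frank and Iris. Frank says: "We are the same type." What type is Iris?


Frank says: "We are the same type."
Case 1: Frank is a Knight (truth-teller)
  Statement is true → they ARE the same → Iris is also a Knight
Case 2: Frank is a Knave (liar)
  Statement is false → they are NOT the same → Iris is a Knight
In both cases, Iris is a Knight.

Knight


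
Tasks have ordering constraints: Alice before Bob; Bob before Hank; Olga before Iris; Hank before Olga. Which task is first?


Constraints: Alice before Bob; Bob before Hank; Olga before Iris; Hank before Olga
The first task can have nothing scheduled before it, so it must never appear on the right of a 'before'.
Tasks appearing after some 'before': Bob, Hank, Iris, Olga.
The only task not in that list is Alice → it is first.

Alice


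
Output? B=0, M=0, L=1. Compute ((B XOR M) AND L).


B XOR M = 0^0 = 0
0 AND 1 = 0

0


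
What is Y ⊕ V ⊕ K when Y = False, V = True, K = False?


Y = False, V = True, K = False
Step 1: Y ⊕ V = False XOR True = True
Step 2: True ⊕ K = True XOR False = True
XOR is true when an odd number of operands are true.

True


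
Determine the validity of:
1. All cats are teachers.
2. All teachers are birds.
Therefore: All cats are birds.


Premise 1: All cats are teachers.
Premise 2: All teachers are birds.
Conclusion: All cats are birds.
Barbara syllogism (AAA-1): All A are B, All B are C → All A are C.
Middle term (teachers) distributed in premise 2.

Valid


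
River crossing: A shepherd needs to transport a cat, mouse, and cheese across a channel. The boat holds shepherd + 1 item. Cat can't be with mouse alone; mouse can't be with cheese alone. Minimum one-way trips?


1. shepherd+mouse → 2. shepherd ← 3. shepherd+cat → 4. shepherd+mouse ← 5. shepherd+cheese → 6. shepherd ← 7. shepherd+mouse →
Minimum trips = 7

7


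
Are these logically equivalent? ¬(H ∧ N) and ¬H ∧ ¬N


Expression 1: ¬(H ∧ N)
Expression 2: ¬H ∧ ¬N
Truth table (H N | Expr1 Expr2):
  T T |   F     F
  T F |   T     F   ← differ
  F T |   T     F   ← differ
  F F |   T     T
Counterexample: H=T, N=F gives Expr1 = T but Expr2 = F, so the expressions are NOT logically equivalent.

No


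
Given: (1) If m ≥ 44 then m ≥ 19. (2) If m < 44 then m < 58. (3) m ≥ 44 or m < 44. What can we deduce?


Constructive dilemma: (P → Q) ∧ (R → S), P ∨ R ⊢ Q ∨ S
Premise 1: m ≥ 44 → m ≥ 19
Premise 2: m < 44 → m < 58
Premise 3: m ≥ 44 ∨ m < 44
Case 1: Assuming m ≥ 44, then by Premise 1, m ≥ 19.
Case 2: Assuming m < 44, then by Premise 2, m < 58.
Since one of m ≥ 44 or m < 44 must hold, we get m ≥ 19 or m < 58.

m ≥ 19 or m < 58.


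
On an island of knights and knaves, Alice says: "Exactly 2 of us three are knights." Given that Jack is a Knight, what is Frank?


Alice claims exactly 2 knights among Alice, Jack, Frank.
Given: Jack is a Knight.

Case 1: Alice is a Knight (tells truth)
  Then exactly 2 of the three are knights.
  Counting Alice, Jack: 2 knight(s) so far. Need 0 more → Frank = Knave.
Case 2: Alice is a Knave (lies)
  Then the count is NOT 2.
  If Frank = Knight, count = 2 = 2 → claim would be true, contradicts lie.
  If Frank = Knave, count = 1 ≠ 2 → lie confirmed ✓

Frank is a Knave.

Knave


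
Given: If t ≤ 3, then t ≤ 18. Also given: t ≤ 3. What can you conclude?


Modus ponens: P → Q, P ⊢ Q
P: t ≤ 3
Q: t ≤ 18
We have P → Q and P is true.
By modus ponens, Q must be true.

t ≤ 18


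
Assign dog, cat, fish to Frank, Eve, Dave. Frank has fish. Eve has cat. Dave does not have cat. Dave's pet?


From clues:
  Eve → cat
  Frank → fish
By elimination, Dave gets the remaining.

dog


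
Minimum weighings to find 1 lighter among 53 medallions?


Each weighing has 3 outcomes (left heavy / balance / right heavy), so k weighings distinguish at most 3^k cases; splitting into three near-equal groups achieves this.
Need 3^k ≥ 53: 3^3 = 27 < 53 ≤ 3^4 = 81
k = ⌈log₃(53)⌉ = 4

4


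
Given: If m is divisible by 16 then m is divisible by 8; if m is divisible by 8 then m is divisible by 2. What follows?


Hypothetical syllogism: P → Q, Q → R ⊢ P → R
Premise 1: m is divisible by 16 → m is divisible by 8
Premise 2: m is divisible by 8 → m is divisible by 2
Chain the implications: the middle term (m is divisible by 8) links the two.
Conclusion: If m is divisible by 16, then m is divisible by 2.

If m is divisible by 16, then m is divisible by 2.


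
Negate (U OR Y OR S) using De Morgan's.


De Morgan's law: ¬(P ∨ Q ∨ R) ≡ ¬P ∧ ¬Q ∧ ¬R
¬(U ∨ Y ∨ S) = ¬U ∧ ¬Y ∧ ¬S

¬U ∧ ¬Y ∧ ¬S


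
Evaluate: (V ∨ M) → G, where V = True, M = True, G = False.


V = True, M = True, G = False
Step 1: V ∨ M = True OR True = True
Step 2: (True) → G: false only when antecedent=True and G=False.
Result: False

False


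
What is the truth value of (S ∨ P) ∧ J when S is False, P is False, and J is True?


S = False, P = False, J = True
Step 1: S ∨ P = False OR False = False
Step 2: False ∧ J = False AND True = False
OR is true when at least one operand is true; AND requires both.

False


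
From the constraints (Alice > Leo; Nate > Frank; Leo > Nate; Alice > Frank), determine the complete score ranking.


Constraints: Alice > Leo; Nate > Frank; Leo > Nate; Alice > Frank
Method: at each step, the next-highest is the one remaining person who never appears on the smaller side of a constraint between remaining people.
  Step 1: remaining {Alice, Nate, Frank, Leo}; on the smaller side: {Nate, Frank, Leo} → Alice is next (Alice > Leo; Alice > Frank).
  Step 2: remaining {Nate, Frank, Leo}; on the smaller side: {Nate, Frank} → Leo is next (Leo > Nate).
  Step 3: remaining {Nate, Frank}; on the smaller side: {Frank} → Nate is next (Nate > Frank).
  Step 4: only Frank remains → lowest.
Final ranking (highest to lowest):

Alice > Leo > Nate > Frank


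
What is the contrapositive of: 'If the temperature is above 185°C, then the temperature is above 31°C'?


Original: If the temperature is above 185°C, then the temperature is above 31°C
Contrapositive: If ¬Q, then ¬P
Negate Q: not (the temperature is above 31°C)
Negate P: not (the temperature is above 185°C)

If not (the temperature is above 31°C), then not (the temperature is above 185°C).


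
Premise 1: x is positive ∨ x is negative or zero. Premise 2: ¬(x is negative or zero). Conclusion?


Disjunctive syllogism: P ∨ Q, ¬P ⊢ Q
Disjunction: x is positive ∨ x is negative or zero
We know it is not the case that x is negative or zero.
By disjunctive syllogism, the other disjunct must be true.

x is positive


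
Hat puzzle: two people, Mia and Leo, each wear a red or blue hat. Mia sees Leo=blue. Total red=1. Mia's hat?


Total red = 1, Leo = blue
Red accounted for: 0
Remaining for Mia: 1
Mia's hat is red.

red


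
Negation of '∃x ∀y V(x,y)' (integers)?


Original: ∃x ∀y V(x,y)
Rule: ¬∀→∃, ¬∃→∀, negate predicate.
Negation: ∀x ∃y ¬V(x,y)

∀x ∃y ¬V(x,y)


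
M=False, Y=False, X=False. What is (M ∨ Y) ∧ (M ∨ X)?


M = False, Y = False, X = False
Expression: (M ∨ Y) ∧ (M ∨ X)
Step 1: M ∨ Y = False OR False = False
Step 2: M ∨ X = False OR False = False
Step 3: (False) ∧ (False) = False AND False = False

False


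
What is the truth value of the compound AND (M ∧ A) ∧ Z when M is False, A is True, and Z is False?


M = False, A = True, Z = False
Step 1: M ∧ A = False AND True = False
Step 2: False ∧ Z = False AND False = False
AND is true only when ALL operands are true.

False


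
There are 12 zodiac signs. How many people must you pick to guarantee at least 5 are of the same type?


Pigeonhole: to guarantee k in one of n categories, need (k-1)×n + 1.
k = 5, n = 12
Minimum = (5-1) × 12 + 1 = 4 × 12 + 1

49


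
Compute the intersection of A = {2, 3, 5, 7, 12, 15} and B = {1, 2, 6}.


A = {2, 3, 5, 7, 12, 15}
B = {1, 2, 6}
Operation: intersection
Elements in both: 2

{2}


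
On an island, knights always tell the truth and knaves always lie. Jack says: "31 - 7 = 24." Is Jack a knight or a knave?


Statement: "31 - 7 = 24."
Actual: 31 - 7 = 24
Claimed: 24
Statement is TRUE → Jack tells the truth → Knight

Knight


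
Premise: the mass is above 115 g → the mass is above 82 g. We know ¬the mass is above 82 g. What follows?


Modus tollens: P → Q, ¬Q ⊢ ¬P
P: the mass is above 115 g
Q: the mass is above 82 g
We have P → Q and Q is false.
By modus tollens, P must be false.

It is not the case that the mass is above 115 g


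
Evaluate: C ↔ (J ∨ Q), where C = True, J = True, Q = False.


C = True, J = True, Q = False
Step 1: J ∨ Q = True OR False = True
Step 2: C ↔ (True): true when both sides have same truth value.
Result: True ↔ True = True

True


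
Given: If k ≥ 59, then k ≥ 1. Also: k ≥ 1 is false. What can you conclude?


Modus tollens: P → Q, ¬Q ⊢ ¬P
P: k ≥ 59
Q: k ≥ 1
We have P → Q and Q is false.
By modus tollens, P must be false.

It is not the case that k ≥ 59


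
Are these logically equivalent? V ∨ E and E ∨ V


Expression 1: V ∨ E
Expression 2: E ∨ V
Truth table (V E | Expr1 Expr2):
  T T |   T     T
  T F |   T     T
  F T |   T     T
  F F |   F     F
All 4 rows agree, so the expressions are logically equivalent.

Yes


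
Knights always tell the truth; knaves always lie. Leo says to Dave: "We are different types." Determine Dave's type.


Leo says: "We are different types."
Case 1: Leo is a Knight (truth-teller)
  Statement is true → they ARE different → Dave is a Knave
Case 2: Leo is a Knave (liar)
  Statement is false → they are NOT different → Dave is a Knave
In both cases, Dave is a Knave.

Knave


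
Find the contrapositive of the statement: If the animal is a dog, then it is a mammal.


Original: If the animal is a dog, then it is a mammal
Contrapositive: If ¬Q, then ¬P
Negate Q: not (it is a mammal)
Negate P: not (the animal is a dog)

If not (it is a mammal), then not (the animal is a dog).


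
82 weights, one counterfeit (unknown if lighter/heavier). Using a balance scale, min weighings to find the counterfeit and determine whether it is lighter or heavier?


Let n = 82. 164 possibilities (n weights × lighter/heavier); each weighing has 3 outcomes.
Bound for k weighings: say the first weighing puts j weights on each pan. If it tips, the 2j weighed weights remain suspects (each with a known direction) and k-1 weighings give 3^(k-1) outcomes; 3^(k-1) is odd, so 2j ≤ 3^(k-1) - 1. If it balances, the n - 2j unweighed weights remain with direction unknown: 2(n - 2j) ≤ 3^(k-1) - 1 by the same parity argument. Adding, n ≤ (3^(k-1) - 1) + (3^(k-1) - 1)/2 = (3^k - 3)/2, and the classical three-group strategy achieves this (3 weights in 2 weighings, 12 in 3, 39 in 4, 120 in 5).
So we need the smallest k with (3^k - 3)/2 ≥ 82.
k = 4: (3^4 - 3)/2 = 39 < 82 ✗
k = 5: (3^5 - 3)/2 = 120 ≥ 82 ✓

5


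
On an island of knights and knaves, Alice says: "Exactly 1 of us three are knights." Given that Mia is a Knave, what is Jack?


Alice claims exactly 1 knights among Alice, Mia, Jack.
Given: Mia is a Knave.

Case 1: Alice is a Knight (tells truth)
  Then exactly 1 of the three are knights.
  Counting Alice, Mia: 1 knight(s) so far. Need 0 more → Jack = Knave.
Case 2: Alice is a Knave (lies)
  Then the count is NOT 1.
  If Jack = Knight, count = 1 = 1 → claim would be true, contradicts lie.
  If Jack = Knave, count = 0 ≠ 1 → lie confirmed ✓

Jack is a Knave.

Knave


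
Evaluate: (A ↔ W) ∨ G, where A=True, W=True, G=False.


A = True, W = True, G = False
Expression: (A ↔ W) ∨ G
Step 1: A ↔ W = (True iff True) (true when values match) = True
Step 2: (True) ∨ G = True OR False = True

True


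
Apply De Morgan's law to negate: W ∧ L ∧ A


De Morgan's law: ¬(P ∧ Q ∧ R) ≡ ¬P ∨ ¬Q ∨ ¬R
¬(W ∧ L ∧ A) = ¬W ∨ ¬L ∨ ¬A

¬W ∨ ¬L ∨ ¬A


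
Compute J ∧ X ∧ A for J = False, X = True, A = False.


J = False, X = True, A = False
Step 1: J ∧ X = False AND True = False
Step 2: (False) ∧ A = (False) AND False = False
AND is true only when ALL operands are true.

False


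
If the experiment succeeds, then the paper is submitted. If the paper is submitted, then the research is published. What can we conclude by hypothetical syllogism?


Hypothetical syllogism: P → Q, Q → R ⊢ P → R
Premise 1: the experiment succeeds → the paper is submitted
Premise 2: the paper is submitted → the research is published
Chain the implications: the middle term (the paper is submitted) links the two.
Conclusion: If the experiment succeeds, then the research is published.

If the experiment succeeds, then the research is published.


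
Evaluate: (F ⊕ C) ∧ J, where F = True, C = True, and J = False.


F = True, C = True, J = False
Step 1: F ⊕ C = True XOR True = False
Step 2: False ∧ J = False AND False = False
XOR true when exactly one of F,C is true; then AND with J.

False


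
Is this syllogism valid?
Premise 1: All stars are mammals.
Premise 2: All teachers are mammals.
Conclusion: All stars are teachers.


Premise 1: All stars are mammals.
Premise 2: All teachers are mammals.
Conclusion: All stars are teachers.
Fallacy: undistributed middle. mammals is predicate in both.
Counterexample: stars and teachers could be disjoint subsets of mammals.

Invalid


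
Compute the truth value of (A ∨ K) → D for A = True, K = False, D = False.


A = True, K = False, D = False
Step 1: A ∨ K = True OR False = True
Step 2: (True) → D: false only when antecedent=True and D=False.
Result: False

False


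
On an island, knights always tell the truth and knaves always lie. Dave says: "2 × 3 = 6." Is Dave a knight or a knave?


Statement: "2 × 3 = 6."
Actual: 2 × 3 = 6
Claimed: 6
Statement is TRUE → Dave tells the truth → Knight

Knight


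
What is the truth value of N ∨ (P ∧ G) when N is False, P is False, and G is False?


N = False, P = False, G = False
Step 1: P ∧ G = False AND False = False
Step 2: N ∨ False = False OR False = False
AND evaluated first (higher precedence); then OR applied.

False


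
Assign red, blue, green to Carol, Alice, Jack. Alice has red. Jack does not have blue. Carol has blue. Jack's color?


From clues:
  Alice → red
  Carol → blue
By elimination, Jack gets the remaining.

green


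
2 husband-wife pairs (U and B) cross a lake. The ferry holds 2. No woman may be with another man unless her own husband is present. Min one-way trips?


Label couples U and B.
1. WU+WB → (far: WU,WB; near: HU,HB)
2. WU ←   (far: WB; near: HU,HB,WU)
3. HU+HB → (far: HU,HB,WB; near: WU)
4. HU ←   (far: HB,WB; near: HU,WU)  — HU returns, since WU is alone on near bank
5. HU+WU → (far: all four; near: empty)
Every state respects the constraint.
Minimum trips = 5

5


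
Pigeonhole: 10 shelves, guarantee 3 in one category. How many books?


Pigeonhole: to guarantee k in one of n categories, need (k-1)×n + 1.
k = 3, n = 10
Minimum = (3-1) × 10 + 1 = 2 × 10 + 1

21


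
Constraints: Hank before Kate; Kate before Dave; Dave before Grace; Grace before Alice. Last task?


Constraints: Hank before Kate; Kate before Dave; Dave before Grace; Grace before Alice
The last task can have nothing scheduled after it, so it must never appear on the left of a 'before'.
Tasks appearing before some other task: Hank, Kate, Dave, Grace.
The only task not in that list is Alice → it is last.

Alice


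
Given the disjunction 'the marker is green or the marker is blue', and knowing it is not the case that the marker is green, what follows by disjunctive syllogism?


Disjunctive syllogism: P ∨ Q, ¬P ⊢ Q
Disjunction: the marker is green ∨ the marker is blue
We know it is not the case that the marker is green.
By disjunctive syllogism, the other disjunct must be true.

The marker is blue


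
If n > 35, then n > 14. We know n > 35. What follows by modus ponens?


Modus ponens: P → Q, P ⊢ Q
P: n > 35
Q: n > 14
We have P → Q and P is true.
By modus ponens, Q must be true.

n > 14


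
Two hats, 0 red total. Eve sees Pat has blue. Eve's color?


Total red = 0, Pat = blue
Red accounted for: 0
Remaining for Eve: 0
Eve's hat is blue.

blue


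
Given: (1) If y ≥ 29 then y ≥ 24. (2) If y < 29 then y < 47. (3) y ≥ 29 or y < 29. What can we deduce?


Constructive dilemma: (P → Q) ∧ (R → S), P ∨ R ⊢ Q ∨ S
Premise 1: y ≥ 29 → y ≥ 24
Premise 2: y < 29 → y < 47
Premise 3: y ≥ 29 ∨ y < 29
Case 1: Assuming y ≥ 29, then by Premise 1, y ≥ 24.
Case 2: Assuming y < 29, then by Premise 2, y < 47.
Since one of y ≥ 29 or y < 29 must hold, we get y ≥ 24 or y < 47.

y ≥ 24 or y < 47.


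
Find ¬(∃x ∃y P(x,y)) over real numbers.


Original: ∃x ∃y P(x,y)
Rule: ¬∀→∃, ¬∃→∀, negate predicate.
Negation: ∀x ∀y ¬P(x,y)

∀x ∀y ¬P(x,y)


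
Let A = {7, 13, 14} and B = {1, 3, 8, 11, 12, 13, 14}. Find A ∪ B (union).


A = {7, 13, 14}
B = {1, 3, 8, 11, 12, 13, 14}
Operation: union
All elements combined: 1, 3, 7, 8, 11, 12, 13, 14

{1, 3, 7, 8, 11, 12, 13, 14}


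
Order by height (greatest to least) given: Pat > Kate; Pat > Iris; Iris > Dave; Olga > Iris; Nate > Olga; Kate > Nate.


Constraints: Pat > Kate; Pat > Iris; Iris > Dave; Olga > Iris; Nate > Olga; Kate > Nate
Method: at each step, the next-highest is the one remaining person who never appears on the smaller side of a constraint between remaining people.
  Step 1: remaining {Iris, Pat, Kate, Nate, Dave, Olga}; on the smaller side: {Iris, Kate, Nate, Dave, Olga} → Pat is next (Pat > Kate; Pat > Iris).
  Step 2: remaining {Iris, Kate, Nate, Dave, Olga}; on the smaller side: {Iris, Nate, Dave, Olga} → Kate is next (Kate > Nate).
  Step 3: remaining {Iris, Nate, Dave, Olga}; on the smaller side: {Iris, Dave, Olga} → Nate is next (Nate > Olga).
  Step 4: remaining {Iris, Dave, Olga}; on the smaller side: {Iris, Dave} → Olga is next (Olga > Iris).
  Step 5: remaining {Iris, Dave}; on the smaller side: {Dave} → Iris is next (Iris > Dave).
  Step 6: only Dave remains → lowest.
Final ranking (highest to lowest):

Pat > Kate > Nate > Olga > Iris > Dave


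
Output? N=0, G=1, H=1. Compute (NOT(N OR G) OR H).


N OR G = 1
NOT(1) = 0
0 OR 1 = 1

1


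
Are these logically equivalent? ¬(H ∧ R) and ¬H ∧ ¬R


Expression 1: ¬(H ∧ R)
Expression 2: ¬H ∧ ¬R
Truth table (H R | Expr1 Expr2):
  T T |   F     F
  T F |   T     F   ← differ
  F T |   T     F   ← differ
  F F |   T     T
Counterexample: H=T, R=F gives Expr1 = T but Expr2 = F, so the expressions are NOT logically equivalent.

No


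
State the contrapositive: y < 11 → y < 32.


Original: If y < 11, then y < 32
Contrapositive: If ¬Q, then ¬P
Negate Q: not (y < 32)
Negate P: not (y < 11)

If not (y < 32), then not (y < 11).


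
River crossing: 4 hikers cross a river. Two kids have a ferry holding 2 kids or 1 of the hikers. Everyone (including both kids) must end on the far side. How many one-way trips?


Per crossing of one of the hikers: kids→, one←, one of the hikers→, one← = 4 trips
4 × 4 = 16, + 1 final kids→ = 17
Minimum trips = 17

17


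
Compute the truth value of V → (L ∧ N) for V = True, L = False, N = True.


V = True, L = False, N = True
Step 1: L ∧ N = False AND True = False
Step 2: V → (False): false only when V=True and consequent=False.
Result: False

False


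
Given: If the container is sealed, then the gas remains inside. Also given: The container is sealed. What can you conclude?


Modus ponens: P → Q, P ⊢ Q
P: the container is sealed
Q: the gas remains inside
We have P → Q and P is true.
By modus ponens, Q must be true.

The gas remains inside


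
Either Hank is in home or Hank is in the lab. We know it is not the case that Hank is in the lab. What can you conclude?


Disjunctive syllogism: P ∨ Q, ¬P ⊢ Q
Disjunction: Hank is in home ∨ Hank is in the lab
We know it is not the case that Hank is in the lab.
By disjunctive syllogism, the other disjunct must be true.

Hank is in home


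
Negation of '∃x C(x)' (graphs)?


Original: ∃x C(x)
Rule: ¬∀→∃, ¬∃→∀, negate predicate.
Negation: ∀x ¬C(x)

∀x ¬C(x)


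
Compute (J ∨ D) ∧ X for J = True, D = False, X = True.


J = True, D = False, X = True
Step 1: J ∨ D = True OR False = True
Step 2: True ∧ X = True AND True = True
OR is true when at least one operand is true; AND requires both.

True


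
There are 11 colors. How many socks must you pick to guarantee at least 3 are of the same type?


Pigeonhole: to guarantee k in one of n categories, need (k-1)×n + 1.
k = 3, n = 11
Minimum = (3-1) × 11 + 1 = 2 × 11 + 1

23


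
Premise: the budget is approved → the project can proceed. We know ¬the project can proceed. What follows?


Modus tollens: P → Q, ¬Q ⊢ ¬P
P: the budget is approved
Q: the project can proceed
We have P → Q and Q is false.
By modus tollens, P must be false.

It is not the case that the budget is approved


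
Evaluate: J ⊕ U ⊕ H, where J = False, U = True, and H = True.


J = False, U = True, H = True
Step 1: J ⊕ U = False XOR True = True
Step 2: True ⊕ H = True XOR True = False
XOR is true when an odd number of operands are true.

False


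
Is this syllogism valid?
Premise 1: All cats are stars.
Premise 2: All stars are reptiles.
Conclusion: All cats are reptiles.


Premise 1: All cats are stars.
Premise 2: All stars are reptiles.
Conclusion: All cats are reptiles.
Barbara syllogism (AAA-1): All A are B, All B are C → All A are C.
Middle term (stars) distributed in premise 2.

Valid


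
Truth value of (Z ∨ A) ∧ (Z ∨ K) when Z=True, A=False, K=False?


Z = True, A = False, K = False
Expression: (Z ∨ A) ∧ (Z ∨ K)
Step 1: Z ∨ A = True OR False = True
Step 2: Z ∨ K = True OR False = True
Step 3: (True) ∧ (True) = True AND True = True

True


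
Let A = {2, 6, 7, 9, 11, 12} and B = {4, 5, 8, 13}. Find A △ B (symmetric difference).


A = {2, 6, 7, 9, 11, 12}
B = {4, 5, 8, 13}
Operation: symmetric difference
In A only: [2, 6, 7, 9, 11, 12], in B only: [4, 5, 8, 13]

{2, 4, 5, 6, 7, 8, 9, 11, 12, 13}


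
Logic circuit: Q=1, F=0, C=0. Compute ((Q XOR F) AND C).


Q XOR F = 1^0 = 1
1 AND 0 = 0

0


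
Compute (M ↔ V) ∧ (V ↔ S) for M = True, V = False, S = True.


M = True, V = False, S = True
Step 1: M ↔ V is true when M and V have the same value. Result: False
Step 2: V ↔ S is true when V and S have the same value. Result: False
Step 3: False ∧ False = False

False


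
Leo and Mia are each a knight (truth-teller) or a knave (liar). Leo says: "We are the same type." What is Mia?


Leo says: "We are the same type."
Case 1: Leo is a Knight (truth-teller)
  Statement is true → they ARE the same → Mia is also a Knight
Case 2: Leo is a Knave (liar)
  Statement is false → they are NOT the same → Mia is a Knight
In both cases, Mia is a Knight.

Knight


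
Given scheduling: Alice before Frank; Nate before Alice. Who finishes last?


Constraints: Alice before Frank; Nate before Alice
The last task can have nothing scheduled after it, so it must never appear on the left of a 'before'.
Tasks appearing before some other task: Alice, Nate.
The only task not in that list is Frank → it is last.

Frank


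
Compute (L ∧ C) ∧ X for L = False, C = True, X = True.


L = False, C = True, X = True
Step 1: L ∧ C = False AND True = False
Step 2: False ∧ X = False AND True = False
AND is true only when ALL operands are true.

False


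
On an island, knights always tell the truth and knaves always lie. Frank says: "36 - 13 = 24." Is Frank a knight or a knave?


Statement: "36 - 13 = 24."
Actual: 36 - 13 = 23
Claimed: 24
Statement is FALSE → Frank lies → Knave

Knave


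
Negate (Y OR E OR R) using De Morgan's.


De Morgan's law: ¬(P ∨ Q ∨ R) ≡ ¬P ∧ ¬Q ∧ ¬R
¬(Y ∨ E ∨ R) = ¬Y ∧ ¬E ∧ ¬R

¬Y ∧ ¬E ∧ ¬R


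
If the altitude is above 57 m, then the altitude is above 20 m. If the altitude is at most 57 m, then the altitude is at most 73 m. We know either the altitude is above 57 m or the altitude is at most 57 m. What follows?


Constructive dilemma: (P → Q) ∧ (R → S), P ∨ R ⊢ Q ∨ S
Premise 1: the altitude is above 57 m → the altitude is above 20 m
Premise 2: the altitude is at most 57 m → the altitude is at most 73 m
Premise 3: the altitude is above 57 m ∨ the altitude is at most 57 m
Case 1: Assuming the altitude is above 57 m, then by Premise 1, the altitude is above 20 m.
Case 2: Assuming the altitude is at most 57 m, then by Premise 2, the altitude is at most 73 m.
Since one of the altitude is above 57 m or the altitude is at most 57 m must hold, we get the altitude is above 20 m or the altitude is at most 73 m.

The altitude is above 20 m or the altitude is at most 73 m.


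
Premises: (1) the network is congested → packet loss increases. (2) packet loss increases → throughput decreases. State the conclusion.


Hypothetical syllogism: P → Q, Q → R ⊢ P → R
Premise 1: the network is congested → packet loss increases
Premise 2: packet loss increases → throughput decreases
Chain the implications: the middle term (packet loss increases) links the two.
Conclusion: If the network is congested, then throughput decreases.

If the network is congested, then throughput decreases.


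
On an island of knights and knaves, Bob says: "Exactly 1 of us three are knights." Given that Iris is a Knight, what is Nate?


Bob claims exactly 1 knights among Bob, Iris, Nate.
Given: Iris is a Knight.

Case 1: Bob is a Knight (tells truth)
  Then exactly 1 of the three are knights.
  Counting Bob, Iris: 2 knight(s) so far. Need -1 more → impossible.
Case 2: Bob is a Knave (lies)
  Then the count is NOT 1.
  If Nate = Knave, count = 1 = 1 → claim would be true, contradicts lie.
  If Nate = Knight, count = 2 ≠ 1 → lie confirmed ✓

Nate is a Knight.

Knight


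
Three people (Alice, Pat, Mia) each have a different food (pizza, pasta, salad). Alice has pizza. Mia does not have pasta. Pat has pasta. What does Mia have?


From clues:
  Pat → pasta
  Alice → pizza
By elimination, Mia gets the remaining.

salad


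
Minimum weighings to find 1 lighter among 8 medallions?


Each weighing has 3 outcomes (left heavy / balance / right heavy), so k weighings distinguish at most 3^k cases; splitting into three near-equal groups achieves this.
Need 3^k ≥ 8: 3^1 = 3 < 8 ≤ 3^2 = 9
k = ⌈log₃(8)⌉ = 2

2


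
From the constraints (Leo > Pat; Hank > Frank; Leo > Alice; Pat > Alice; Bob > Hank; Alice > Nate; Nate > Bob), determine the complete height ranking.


Constraints: Leo > Pat; Hank > Frank; Leo > Alice; Pat > Alice; Bob > Hank; Alice > Nate; Nate > Bob
Method: at each step, the next-highest is the one remaining person who never appears on the smaller side of a constraint between remaining people.
  Step 1: remaining {Leo, Frank, Bob, Pat, Alice, Nate, Hank}; on the smaller side: {Frank, Bob, Pat, Alice, Nate, Hank} → Leo is next (Leo > Pat; Leo > Alice).
  Step 2: remaining {Frank, Bob, Pat, Alice, Nate, Hank}; on the smaller side: {Frank, Bob, Alice, Nate, Hank} → Pat is next (Pat > Alice).
  Step 3: remaining {Frank, Bob, Alice, Nate, Hank}; on the smaller side: {Frank, Bob, Nate, Hank} → Alice is next (Alice > Nate).
  Step 4: remaining {Frank, Bob, Nate, Hank}; on the smaller side: {Frank, Bob, Hank} → Nate is next (Nate > Bob).
  Step 5: remaining {Frank, Bob, Hank}; on the smaller side: {Frank, Hank} → Bob is next (Bob > Hank).
  Step 6: remaining {Frank, Hank}; on the smaller side: {Frank} → Hank is next (Hank > Frank).
  Step 7: only Frank remains → lowest.
Final ranking (highest to lowest):

Leo > Pat > Alice > Nate > Bob > Hank > Frank


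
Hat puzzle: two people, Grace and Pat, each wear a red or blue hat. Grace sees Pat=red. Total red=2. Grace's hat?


Total red = 2, Pat = red
Red accounted for: 1
Remaining for Grace: 1
Grace's hat is red.

red


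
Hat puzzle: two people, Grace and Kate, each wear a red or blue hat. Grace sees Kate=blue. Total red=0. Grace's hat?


Total red = 0, Kate = blue
Red accounted for: 0
Remaining for Grace: 0
Grace's hat is blue.

blue


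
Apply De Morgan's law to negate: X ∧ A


De Morgan's law: ¬(P ∧ Q) ≡ ¬P ∨ ¬Q
¬(X ∧ A) = ¬X ∨ ¬A

¬X ∨ ¬A


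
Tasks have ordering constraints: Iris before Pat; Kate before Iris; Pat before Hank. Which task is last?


Constraints: Iris before Pat; Kate before Iris; Pat before Hank
The last task can have nothing scheduled after it, so it must never appear on the left of a 'before'.
Tasks appearing before some other task: Iris, Kate, Pat.
The only task not in that list is Hank → it is last.

Hank


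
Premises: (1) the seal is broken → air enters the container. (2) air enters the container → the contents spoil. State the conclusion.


Hypothetical syllogism: P → Q, Q → R ⊢ P → R
Premise 1: the seal is broken → air enters the container
Premise 2: air enters the container → the contents spoil
Chain the implications: the middle term (air enters the container) links the two.
Conclusion: If the seal is broken, then the contents spoil.

If the seal is broken, then the contents spoil.


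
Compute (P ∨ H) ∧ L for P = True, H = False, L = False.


P = True, H = False, L = False
Step 1: P ∨ H = True OR False = True
Step 2: True ∧ L = True AND False = False
OR is true when at least one operand is true; AND requires both.

False


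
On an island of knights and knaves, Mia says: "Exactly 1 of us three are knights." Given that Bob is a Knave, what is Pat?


Mia claims exactly 1 knights among Mia, Bob, Pat.
Given: Bob is a Knave.

Case 1: Mia is a Knight (tells truth)
  Then exactly 1 of the three are knights.
  Counting Mia, Bob: 1 knight(s) so far. Need 0 more → Pat = Knave.
Case 2: Mia is a Knave (lies)
  Then the count is NOT 1.
  If Pat = Knight, count = 1 = 1 → claim would be true, contradicts lie.
  If Pat = Knave, count = 0 ≠ 1 → lie confirmed ✓

Pat is a Knave.

Knave


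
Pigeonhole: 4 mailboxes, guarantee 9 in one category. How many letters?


Pigeonhole: to guarantee k in one of n categories, need (k-1)×n + 1.
k = 9, n = 4
Minimum = (9-1) × 4 + 1 = 8 × 4 + 1

33


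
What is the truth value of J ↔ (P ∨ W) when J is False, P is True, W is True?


J = False, P = True, W = True
Step 1: P ∨ W = True OR True = True
Step 2: J ↔ (True): true when both sides have same truth value.
Result: False ↔ True = False

False


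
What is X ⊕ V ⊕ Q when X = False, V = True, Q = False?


X = False, V = True, Q = False
Step 1: X ⊕ V = False XOR True = True
Step 2: True ⊕ Q = True XOR False = True
XOR is true when an odd number of operands are true.

True
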